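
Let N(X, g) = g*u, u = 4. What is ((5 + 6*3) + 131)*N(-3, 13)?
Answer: 8008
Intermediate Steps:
N(X, g) = 4*g (N(X, g) = g*4 = 4*g)
((5 + 6*3) + 131)*N(-3, 13) = ((5 + 6*3) + 131)*(4*13) = ((5 + 18) + 131)*52 = (23 + 131)*52 = 154*52 = 8008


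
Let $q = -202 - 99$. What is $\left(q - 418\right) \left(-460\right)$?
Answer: $330740$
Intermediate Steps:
$q = -301$
$\left(q - 418\right) \left(-460\right) = \left(-301 - 418\right) \left(-460\right) = \left(-719\right) \left(-460\right) = 330740$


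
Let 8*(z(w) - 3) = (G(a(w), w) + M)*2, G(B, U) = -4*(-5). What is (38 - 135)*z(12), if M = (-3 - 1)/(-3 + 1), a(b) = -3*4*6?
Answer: -1649/2 ≈ -824.50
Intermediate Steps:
a(b) = -72 (a(b) = -12*6 = -72)
G(B, U) = 20
M = 2 (M = -4/(-2) = -4*(-1/2) = 2)
z(w) = 17/2 (z(w) = 3 + ((20 + 2)*2)/8 = 3 + (22*2)/8 = 3 + (1/8)*44 = 3 + 11/2 = 17/2)
(38 - 135)*z(12) = (38 - 135)*(17/2) = -97*17/2 = -1649/2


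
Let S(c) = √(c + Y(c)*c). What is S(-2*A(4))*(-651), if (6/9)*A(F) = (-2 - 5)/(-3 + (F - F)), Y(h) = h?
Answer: -651*√42 ≈ -4219.0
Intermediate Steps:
A(F) = 7/2 (A(F) = 3*((-2 - 5)/(-3 + (F - F)))/2 = 3*(-7/(-3 + 0))/2 = 3*(-7/(-3))/2 = 3*(-7*(-⅓))/2 = (3/2)*(7/3) = 7/2)
S(c) = √(c + c²) (S(c) = √(c + c*c) = √(c + c²))
S(-2*A(4))*(-651) = √((-2*7/2)*(1 - 2*7/2))*(-651) = √(-7*(1 - 7))*(-651) = √(-7*(-6))*(-651) = √42*(-651) = -651*√42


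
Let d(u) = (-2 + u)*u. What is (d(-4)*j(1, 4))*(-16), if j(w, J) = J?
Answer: -1536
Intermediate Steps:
d(u) = u*(-2 + u)
(d(-4)*j(1, 4))*(-16) = (-4*(-2 - 4)*4)*(-16) = (-4*(-6)*4)*(-16) = (24*4)*(-16) = 96*(-16) = -1536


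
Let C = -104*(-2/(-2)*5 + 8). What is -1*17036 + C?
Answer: -18388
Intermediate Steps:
C = -1352 (C = -104*(-2*(-½)*5 + 8) = -104*(1*5 + 8) = -104*(5 + 8) = -104*13 = -1352)
-1*17036 + C = -1*17036 - 1352 = -17036 - 1352 = -18388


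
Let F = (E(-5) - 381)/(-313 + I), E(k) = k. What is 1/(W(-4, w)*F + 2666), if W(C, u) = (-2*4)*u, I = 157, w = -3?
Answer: 13/35430 ≈ 0.00036692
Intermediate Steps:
W(C, u) = -8*u
F = 193/78 (F = (-5 - 381)/(-313 + 157) = -386/(-156) = -386*(-1/156) = 193/78 ≈ 2.4744)
1/(W(-4, w)*F + 2666) = 1/(-8*(-3)*(193/78) + 2666) = 1/(24*(193/78) + 2666) = 1/(772/13 + 2666) = 1/(35430/13) = 13/35430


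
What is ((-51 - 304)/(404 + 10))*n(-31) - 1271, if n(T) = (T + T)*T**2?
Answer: 10312708/207 ≈ 49820.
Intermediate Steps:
n(T) = 2*T**3 (n(T) = (2*T)*T**2 = 2*T**3)
((-51 - 304)/(404 + 10))*n(-31) - 1271 = ((-51 - 304)/(404 + 10))*(2*(-31)**3) - 1271 = (-355/414)*(2*(-29791)) - 1271 = -355*1/414*(-59582) - 1271 = -355/414*(-59582) - 1271 = 10575805/207 - 1271 = 10312708/207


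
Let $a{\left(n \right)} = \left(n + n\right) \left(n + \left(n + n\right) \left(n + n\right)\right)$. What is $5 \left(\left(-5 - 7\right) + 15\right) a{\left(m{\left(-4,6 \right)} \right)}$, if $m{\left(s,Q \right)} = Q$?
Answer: $27000$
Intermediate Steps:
$a{\left(n \right)} = 2 n \left(n + 4 n^{2}\right)$ ($a{\left(n \right)} = 2 n \left(n + 2 n 2 n\right) = 2 n \left(n + 4 n^{2}\right)$)
$5 \left(\left(-5 - 7\right) + 15\right) a{\left(m{\left(-4,6 \right)} \right)} = 5 \left(\left(-5 - 7\right) + 15\right) 6^{2} \left(2 + 8 \cdot 6\right) = 5 \left(-12 + 15\right) 36 \left(2 + 48\right) = 5 \cdot 3 \cdot 36 \cdot 50 = 15 \cdot 1800 = 27000$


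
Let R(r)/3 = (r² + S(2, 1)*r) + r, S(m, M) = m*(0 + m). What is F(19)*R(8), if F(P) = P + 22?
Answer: 12792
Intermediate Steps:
S(m, M) = m² (S(m, M) = m*m = m²)
R(r) = 3*r² + 15*r (R(r) = 3*((r² + 2²*r) + r) = 3*((r² + 4*r) + r) = 3*(r² + 5*r) = 3*r² + 15*r)
F(P) = 22 + P
F(19)*R(8) = (22 + 19)*(3*8*(5 + 8)) = 41*(3*8*13) = 41*312 = 12792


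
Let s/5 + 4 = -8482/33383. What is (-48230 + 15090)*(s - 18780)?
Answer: 20800082723400/33383 ≈ 6.2307e+8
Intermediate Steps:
s = -710070/33383 (s = -20 + 5*(-8482/33383) = -20 - 42410/33383 = -710070/33383 ≈ -21.270)
(-48230 + 15090)*(s - 18780) = (-48230 + 15090)*(-710070/33383 - 18780) = -33140*(-627642810/33383) = 20800082723400/33383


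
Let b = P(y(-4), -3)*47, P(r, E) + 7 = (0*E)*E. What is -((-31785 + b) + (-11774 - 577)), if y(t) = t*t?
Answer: 44465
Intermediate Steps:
y(t) = t²
P(r, E) = -7 (P(r, E) = -7 + (0*E)*E = -7 + 0*E = -7 + 0 = -7)
b = -329 (b = -7*47 = -329)
-((-31785 + b) + (-11774 - 577)) = -((-31785 - 329) + (-11774 - 577)) = -(-32114 - 12351) = -1*(-44465) = 44465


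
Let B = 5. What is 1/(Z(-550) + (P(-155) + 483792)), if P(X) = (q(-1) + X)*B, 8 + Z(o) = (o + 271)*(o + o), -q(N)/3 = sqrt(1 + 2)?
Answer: 263303/207985409202 + 5*sqrt(3)/207985409202 ≈ 1.2660e-6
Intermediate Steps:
q(N) = -3*sqrt(3) (q(N) = -3*sqrt(1 + 2) = -3*sqrt(3))
Z(o) = -8 + 2*o*(271 + o) (Z(o) = -8 + (o + 271)*(o + o) = -8 + (271 + o)*(2*o) = -8 + 2*o*(271 + o))
P(X) = -15*sqrt(3) + 5*X (P(X) = (-3*sqrt(3) + X)*5 = (X - 3*sqrt(3))*5 = -15*sqrt(3) + 5*X)
1/(Z(-550) + (P(-155) + 483792)) = 1/((-8 + 2*(-550)**2 + 542*(-550)) + ((-15*sqrt(3) + 5*(-155)) + 483792)) = 1/((-8 + 2*302500 - 298100) + ((-15*sqrt(3) - 775) + 483792)) = 1/((-8 + 605000 - 298100) + ((-775 - 15*sqrt(3)) + 483792)) = 1/(306892 + (483017 - 15*sqrt(3))) = 1/(789909 - 15*sqrt(3))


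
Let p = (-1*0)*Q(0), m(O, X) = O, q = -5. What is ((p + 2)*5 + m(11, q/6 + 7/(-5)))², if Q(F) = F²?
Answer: 441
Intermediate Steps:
p = 0 (p = -1*0*0² = 0*0 = 0)
((p + 2)*5 + m(11, q/6 + 7/(-5)))² = ((0 + 2)*5 + 11)² = (2*5 + 11)² = (10 + 11)² = 21² = 441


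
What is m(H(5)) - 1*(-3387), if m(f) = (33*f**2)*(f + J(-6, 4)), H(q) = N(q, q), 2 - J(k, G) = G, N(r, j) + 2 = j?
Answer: 3684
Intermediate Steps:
N(r, j) = -2 + j
J(k, G) = 2 - G
H(q) = -2 + q
m(f) = 33*f**2*(-2 + f) (m(f) = (33*f**2)*(f + (2 - 1*4)) = (33*f**2)*(f + (2 - 4)) = (33*f**2)*(f - 2) = (33*f**2)*(-2 + f) = 33*f**2*(-2 + f))
m(H(5)) - 1*(-3387) = 33*(-2 + 5)**2*(-2 + (-2 + 5)) - 1*(-3387) = 33*3**2*(-2 + 3) + 3387 = 33*9*1 + 3387 = 297 + 3387 = 3684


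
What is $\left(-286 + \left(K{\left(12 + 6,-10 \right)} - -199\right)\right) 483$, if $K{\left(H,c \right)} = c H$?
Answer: $-128961$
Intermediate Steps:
$K{\left(H,c \right)} = H c$
$\left(-286 + \left(K{\left(12 + 6,-10 \right)} - -199\right)\right) 483 = \left(-286 + \left(\left(12 + 6\right) \left(-10\right) - -199\right)\right) 483 = \left(-286 + \left(18 \left(-10\right) + 199\right)\right) 483 = \left(-286 + \left(-180 + 199\right)\right) 483 = \left(-286 + 19\right) 483 = \left(-267\right) 483 = -128961$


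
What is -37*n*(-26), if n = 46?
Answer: 44252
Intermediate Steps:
-37*n*(-26) = -37*46*(-26) = -1702*(-26) = 44252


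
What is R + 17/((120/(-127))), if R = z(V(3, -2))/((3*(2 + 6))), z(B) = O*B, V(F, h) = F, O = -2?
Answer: -2189/120 ≈ -18.242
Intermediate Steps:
z(B) = -2*B
R = -1/4 (R = (-2*3)/((3*(2 + 6))) = -6/(3*8) = -6/24 = -6*1/24 = -1/4 ≈ -0.25000)
R + 17/((120/(-127))) = -1/4 + 17/((120/(-127))) = -1/4 + 17/((120*(-1/127))) = -1/4 + 17/(-120/127) = -1/4 + 17*(-127/120) = -1/4 - 2159/120 = -2189/120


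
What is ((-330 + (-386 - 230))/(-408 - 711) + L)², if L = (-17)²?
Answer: 105194489569/1252161 ≈ 84010.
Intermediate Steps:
L = 289
((-330 + (-386 - 230))/(-408 - 711) + L)² = ((-330 + (-386 - 230))/(-408 - 711) + 289)² = ((-330 - 616)/(-1119) + 289)² = (-946*(-1/1119) + 289)² = (946/1119 + 289)² = (324337/1119)² = 105194489569/1252161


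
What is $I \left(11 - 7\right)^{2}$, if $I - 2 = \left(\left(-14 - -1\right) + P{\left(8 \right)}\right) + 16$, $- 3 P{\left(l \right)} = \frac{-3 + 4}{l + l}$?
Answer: $\frac{239}{3} \approx 79.667$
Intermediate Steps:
$P{\left(l \right)} = - \frac{1}{6 l}$ ($P{\left(l \right)} = - \frac{\left(-3 + 4\right) \frac{1}{l + l}}{3} = - \frac{1 \frac{1}{2 l}}{3} = - \frac{\frac{1}{2} \frac{1}{l}}{3} = - \frac{1}{6 l}$)
$I = \frac{239}{48}$ ($I = 2 + \left(\left(\left(-14 - -1\right) - \frac{1}{6 \cdot 8}\right) + 16\right) = 2 + \left(\left(\left(-14 + 1\right) - \frac{1}{48}\right) + 16\right) = 2 + \left(\left(-13 - \frac{1}{48}\right) + 16\right) = 2 + \left(- \frac{625}{48} + 16\right) = 2 + \frac{143}{48} = \frac{239}{48} \approx 4.9792$)
$I \left(11 - 7\right)^{2} = \frac{239 \left(11 - 7\right)^{2}}{48} = \frac{239 \cdot 4^{2}}{48} = \frac{239}{48} \cdot 16 = \frac{239}{3}$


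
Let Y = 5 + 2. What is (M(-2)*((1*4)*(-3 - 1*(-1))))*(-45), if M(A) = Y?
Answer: 2520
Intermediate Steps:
Y = 7
M(A) = 7
(M(-2)*((1*4)*(-3 - 1*(-1))))*(-45) = (7*((1*4)*(-3 - 1*(-1))))*(-45) = (7*(4*(-3 + 1)))*(-45) = (7*(4*(-2)))*(-45) = (7*(-8))*(-45) = -56*(-45) = 2520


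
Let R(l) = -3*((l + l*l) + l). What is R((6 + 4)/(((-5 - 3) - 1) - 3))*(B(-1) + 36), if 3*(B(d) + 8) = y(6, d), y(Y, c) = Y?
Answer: 175/2 ≈ 87.500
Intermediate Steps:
B(d) = -6 (B(d) = -8 + (1/3)*6 = -8 + 2 = -6)
R(l) = -6*l - 3*l**2 (R(l) = -3*((l + l**2) + l) = -3*(l**2 + 2*l) = -6*l - 3*l**2)
R((6 + 4)/(((-5 - 3) - 1) - 3))*(B(-1) + 36) = (-3*(6 + 4)/(((-5 - 3) - 1) - 3)*(2 + (6 + 4)/(((-5 - 3) - 1) - 3)))*(-6 + 36) = -3*10/((-8 - 1) - 3)*(2 + 10/((-8 - 1) - 3))*30 = -3*10/(-9 - 3)*(2 + 10/(-9 - 3))*30 = -3*10/(-12)*(2 + 10/(-12))*30 = -3*10*(-1/12)*(2 + 10*(-1/12))*30 = -3*(-5/6)*(2 - 5/6)*30 = -3*(-5/6)*7/6*30 = (35/12)*30 = 175/2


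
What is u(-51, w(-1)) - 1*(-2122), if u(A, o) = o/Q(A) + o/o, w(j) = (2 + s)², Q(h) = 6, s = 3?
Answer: 12763/6 ≈ 2127.2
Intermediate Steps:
w(j) = 25 (w(j) = (2 + 3)² = 5² = 25)
u(A, o) = 1 + o/6 (u(A, o) = o/6 + o/o = o*(⅙) + 1 = o/6 + 1 = 1 + o/6)
u(-51, w(-1)) - 1*(-2122) = (1 + (⅙)*25) - 1*(-2122) = (1 + 25/6) + 2122 = 31/6 + 2122 = 12763/6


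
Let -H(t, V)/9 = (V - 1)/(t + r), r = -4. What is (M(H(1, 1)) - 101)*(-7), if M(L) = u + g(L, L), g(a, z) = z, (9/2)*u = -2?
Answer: 6391/9 ≈ 710.11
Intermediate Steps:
u = -4/9 (u = (2/9)*(-2) = -4/9 ≈ -0.44444)
H(t, V) = -9*(-1 + V)/(-4 + t) (H(t, V) = -9*(V - 1)/(t - 4) = -9*(-1 + V)/(-4 + t))
M(L) = -4/9 + L
(M(H(1, 1)) - 101)*(-7) = ((-4/9 + 9*(1 - 1*1)/(-4 + 1)) - 101)*(-7) = ((-4/9 + 9*(1 - 1)/(-3)) - 101)*(-7) = ((-4/9 + 9*(-⅓)*0) - 101)*(-7) = ((-4/9 + 0) - 101)*(-7) = (-4/9 - 101)*(-7) = -913/9*(-7) = 6391/9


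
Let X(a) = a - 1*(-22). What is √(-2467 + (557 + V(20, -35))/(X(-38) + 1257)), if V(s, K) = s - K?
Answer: I*√13144015/73 ≈ 49.664*I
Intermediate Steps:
X(a) = 22 + a (X(a) = a + 22 = 22 + a)
√(-2467 + (557 + V(20, -35))/(X(-38) + 1257)) = √(-2467 + (557 + (20 - 1*(-35)))/((22 - 38) + 1257)) = √(-2467 + (557 + (20 + 35))/(-16 + 1257)) = √(-2467 + (557 + 55)/1241) = √(-2467 + 612*(1/1241)) = √(-2467 + 36/73) = √(-180055/73) = I*√13144015/73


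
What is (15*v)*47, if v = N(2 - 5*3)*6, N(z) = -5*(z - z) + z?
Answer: -54990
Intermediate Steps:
N(z) = z (N(z) = -5*0 + z = 0 + z = z)
v = -78 (v = (2 - 5*3)*6 = (2 - 15)*6 = -13*6 = -78)
(15*v)*47 = (15*(-78))*47 = -1170*47 = -54990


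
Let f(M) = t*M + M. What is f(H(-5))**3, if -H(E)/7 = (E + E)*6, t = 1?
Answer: 592704000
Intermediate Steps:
H(E) = -84*E (H(E) = -7*(E + E)*6 = -7*2*E*6 = -84*E)
f(M) = 2*M (f(M) = 1*M + M = M + M = 2*M)
f(H(-5))**3 = (2*(-84*(-5)))**3 = (2*420)**3 = 840**3 = 592704000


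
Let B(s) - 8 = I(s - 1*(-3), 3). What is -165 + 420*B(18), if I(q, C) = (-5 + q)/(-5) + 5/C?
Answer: 2551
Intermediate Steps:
I(q, C) = 1 + 5/C - q/5 (I(q, C) = (-5 + q)*(-⅕) + 5/C = (1 - q/5) + 5/C = 1 + 5/C - q/5)
B(s) = 151/15 - s/5 (B(s) = 8 + (1 + 5/3 - (s - 1*(-3))/5) = 8 + (1 + 5*(⅓) - (s + 3)/5) = 8 + (1 + 5/3 - (3 + s)/5) = 8 + (1 + 5/3 + (-⅗ - s/5)) = 8 + (31/15 - s/5) = 151/15 - s/5)
-165 + 420*B(18) = -165 + 420*(151/15 - ⅕*18) = -165 + 420*(151/15 - 18/5) = -165 + 420*(97/15) = -165 + 2716 = 2551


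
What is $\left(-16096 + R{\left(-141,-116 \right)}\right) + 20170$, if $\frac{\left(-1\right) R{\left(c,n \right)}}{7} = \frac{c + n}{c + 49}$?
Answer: $\frac{373009}{92} \approx 4054.4$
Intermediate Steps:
$R{\left(c,n \right)} = - \frac{7 \left(c + n\right)}{49 + c}$ ($R{\left(c,n \right)} = - 7 \frac{c + n}{c + 49} = - 7 \frac{c + n}{49 + c} = - \frac{7 \left(c + n\right)}{49 + c}$)
$\left(-16096 + R{\left(-141,-116 \right)}\right) + 20170 = \left(-16096 + \frac{7 \left(\left(-1\right) \left(-141\right) - -116\right)}{49 - 141}\right) + 20170 = \left(-16096 + \frac{7 \left(141 + 116\right)}{-92}\right) + 20170 = \left(-16096 + 7 \left(- \frac{1}{92}\right) 257\right) + 20170 = \left(-16096 - \frac{1799}{92}\right) + 20170 = - \frac{1482631}{92} + 20170 = \frac{373009}{92}$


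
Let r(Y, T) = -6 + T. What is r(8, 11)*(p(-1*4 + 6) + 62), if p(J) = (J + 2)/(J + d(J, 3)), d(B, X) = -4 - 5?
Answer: 2150/7 ≈ 307.14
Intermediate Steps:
d(B, X) = -9
p(J) = (2 + J)/(-9 + J) (p(J) = (J + 2)/(J - 9) = (2 + J)/(-9 + J))
r(8, 11)*(p(-1*4 + 6) + 62) = (-6 + 11)*((2 + (-1*4 + 6))/(-9 + (-1*4 + 6)) + 62) = 5*((2 + (-4 + 6))/(-9 + (-4 + 6)) + 62) = 5*((2 + 2)/(-9 + 2) + 62) = 5*(4/(-7) + 62) = 5*(-⅐*4 + 62) = 5*(-4/7 + 62) = 5*(430/7) = 2150/7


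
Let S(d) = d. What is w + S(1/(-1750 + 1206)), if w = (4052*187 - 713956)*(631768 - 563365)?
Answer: 1628661202175/544 ≈ 2.9939e+9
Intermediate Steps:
w = 2993862504 (w = (757724 - 713956)*68403 = 43768*68403 = 2993862504)
w + S(1/(-1750 + 1206)) = 2993862504 + 1/(-1750 + 1206) = 2993862504 + 1/(-544) = 2993862504 - 1/544 = 1628661202175/544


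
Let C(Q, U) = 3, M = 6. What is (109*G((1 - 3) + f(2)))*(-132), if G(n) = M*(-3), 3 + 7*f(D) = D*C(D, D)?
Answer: 258984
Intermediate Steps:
f(D) = -3/7 + 3*D/7 (f(D) = -3/7 + (D*3)/7 = -3/7 + (3*D)/7 = -3/7 + 3*D/7)
G(n) = -18 (G(n) = 6*(-3) = -18)
(109*G((1 - 3) + f(2)))*(-132) = (109*(-18))*(-132) = -1962*(-132) = 258984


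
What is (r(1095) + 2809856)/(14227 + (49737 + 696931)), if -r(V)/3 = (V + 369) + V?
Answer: 2802179/760895 ≈ 3.6827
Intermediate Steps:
r(V) = -1107 - 6*V (r(V) = -3*((V + 369) + V) = -3*((369 + V) + V) = -3*(369 + 2*V) = -1107 - 6*V)
(r(1095) + 2809856)/(14227 + (49737 + 696931)) = ((-1107 - 6*1095) + 2809856)/(14227 + (49737 + 696931)) = ((-1107 - 6570) + 2809856)/(14227 + 746668) = (-7677 + 2809856)/760895 = 2802179*(1/760895) = 2802179/760895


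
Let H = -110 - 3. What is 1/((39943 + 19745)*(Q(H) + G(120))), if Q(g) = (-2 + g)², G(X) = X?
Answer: 1/796536360 ≈ 1.2554e-9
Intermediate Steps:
H = -113
1/((39943 + 19745)*(Q(H) + G(120))) = 1/((39943 + 19745)*((-2 - 113)² + 120)) = 1/(59688*((-115)² + 120)) = 1/(59688*(13225 + 120)) = 1/(59688*13345) = 1/796536360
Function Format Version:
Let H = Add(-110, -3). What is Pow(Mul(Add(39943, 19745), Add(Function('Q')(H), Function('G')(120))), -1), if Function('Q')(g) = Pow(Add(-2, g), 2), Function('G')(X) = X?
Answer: Rational(1, 796536360) ≈ 1.2554e-9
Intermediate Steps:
H = -113
Pow(Mul(Add(39943, 19745), Add(Function('Q')(H), Function('G')(120))), -1) = Pow(Mul(Add(39943, 19745), Add(Pow(Add(-2, -113), 2), 120)), -1) = Pow(Mul(59688, Add(Pow(-115, 2), 120)), -1) = Pow(Mul(59688, Add(13225, 120)), -1) = Pow(Mul(59688, 13345), -1) = Pow(796536360, -1) = Rational(1, 796536360)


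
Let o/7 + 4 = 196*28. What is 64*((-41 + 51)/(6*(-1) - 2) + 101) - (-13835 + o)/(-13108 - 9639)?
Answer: 3377707/529 ≈ 6385.1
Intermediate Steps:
o = 38388 (o = -28 + 7*(196*28) = -28 + 7*5488 = -28 + 38416 = 38388)
64*((-41 + 51)/(6*(-1) - 2) + 101) - (-13835 + o)/(-13108 - 9639) = 64*((-41 + 51)/(6*(-1) - 2) + 101) - (-13835 + 38388)/(-13108 - 9639) = 64*(10/(-6 - 2) + 101) - 24553/(-22747) = 64*(10/(-8) + 101) - 24553*(-1)/22747 = 64*(10*(-⅛) + 101) - 1*(-571/529) = 64*(-5/4 + 101) + 571/529 = 64*(399/4) + 571/529 = 6384 + 571/529 = 3377707/529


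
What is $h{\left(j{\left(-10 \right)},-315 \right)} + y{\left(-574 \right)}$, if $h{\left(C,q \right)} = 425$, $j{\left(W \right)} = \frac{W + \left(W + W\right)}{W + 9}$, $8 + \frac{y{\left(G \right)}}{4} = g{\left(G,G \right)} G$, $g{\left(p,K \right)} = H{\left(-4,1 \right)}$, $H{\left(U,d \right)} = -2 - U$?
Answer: $-4199$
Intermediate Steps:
$g{\left(p,K \right)} = 2$ ($g{\left(p,K \right)} = -2 - -4 = -2 + 4 = 2$)
$y{\left(G \right)} = -32 + 8 G$ ($y{\left(G \right)} = -32 + 4 \cdot 2 G = -32 + 8 G$)
$j{\left(W \right)} = \frac{3 W}{9 + W}$ ($j{\left(W \right)} = \frac{W + 2 W}{9 + W} = \frac{3 W}{9 + W}$)
$h{\left(j{\left(-10 \right)},-315 \right)} + y{\left(-574 \right)} = 425 + \left(-32 + 8 \left(-574\right)\right) = 425 - 4624 = -4199$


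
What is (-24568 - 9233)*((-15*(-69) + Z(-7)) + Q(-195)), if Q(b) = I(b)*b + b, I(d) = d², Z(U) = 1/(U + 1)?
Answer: 501203605337/2 ≈ 2.5060e+11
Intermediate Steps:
Z(U) = 1/(1 + U)
Q(b) = b + b³ (Q(b) = b²*b + b = b³ + b = b + b³)
(-24568 - 9233)*((-15*(-69) + Z(-7)) + Q(-195)) = (-24568 - 9233)*((-15*(-69) + 1/(1 - 7)) + (-195 + (-195)³)) = -33801*((1035 + 1/(-6)) + (-195 - 7414875)) = -33801*((1035 - ⅙) - 7415070) = -33801*(6209/6 - 7415070) = -33801*(-44484211/6) = 501203605337/2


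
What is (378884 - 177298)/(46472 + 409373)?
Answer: 201586/455845 ≈ 0.44222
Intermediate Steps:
(378884 - 177298)/(46472 + 409373) = 201586/455845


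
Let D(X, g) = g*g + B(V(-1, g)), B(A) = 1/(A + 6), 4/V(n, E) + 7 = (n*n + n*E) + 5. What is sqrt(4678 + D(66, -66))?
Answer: sqrt(1402427634)/394 ≈ 95.048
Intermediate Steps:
V(n, E) = 4/(-2 + n**2 + E*n) (V(n, E) = 4/(-7 + ((n*n + n*E) + 5)) = 4/(-7 + ((n**2 + E*n) + 5)) = 4/(-7 + (5 + n**2 + E*n)) = 4/(-2 + n**2 + E*n))
B(A) = 1/(6 + A)
D(X, g) = g**2 + 1/(6 + 4/(-1 - g)) (D(X, g) = g*g + 1/(6 + 4/(-2 + (-1)**2 + g*(-1))) = g**2 + 1/(6 + 4/(-2 + 1 - g)) = g**2 + 1/(6 + 4/(-1 - g)))
sqrt(4678 + D(66, -66)) = sqrt(4678 + (1 - 66 + 2*(-66)**2 + 6*(-66)**3)/(2*(1 + 3*(-66)))) = sqrt(4678 + (1 - 66 + 2*4356 + 6*(-287496))/(2*(1 - 198))) = sqrt(4678 + (1/2)*(1 - 66 + 8712 - 1724976)/(-197)) = sqrt(4678 + (1/2)*(-1/197)*(-1716329)) = sqrt(4678 + 1716329/394) = sqrt(3559461/394) = sqrt(1402427634)/394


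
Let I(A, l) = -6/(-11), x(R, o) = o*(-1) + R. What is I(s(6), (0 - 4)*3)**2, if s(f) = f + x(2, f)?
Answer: 36/121 ≈ 0.29752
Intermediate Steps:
x(R, o) = R - o (x(R, o) = -o + R = R - o)
s(f) = 2 (s(f) = f + (2 - f) = 2)
I(A, l) = 6/11 (I(A, l) = -6*(-1/11) = 6/11)
I(s(6), (0 - 4)*3)**2 = (6/11)**2 = 36/121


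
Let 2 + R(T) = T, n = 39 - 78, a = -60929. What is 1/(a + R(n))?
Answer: -1/60970 ≈ -1.6402e-5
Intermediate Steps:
n = -39
R(T) = -2 + T
1/(a + R(n)) = 1/(-60929 + (-2 - 39)) = 1/(-60929 - 41) = 1/(-60970) = -1/60970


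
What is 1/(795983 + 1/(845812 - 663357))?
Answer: 182455/145231078266 ≈ 1.2563e-6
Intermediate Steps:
1/(795983 + 1/(845812 - 663357)) = 1/(795983 + 1/182455) = 1/(145231078266/182455) = 182455/145231078266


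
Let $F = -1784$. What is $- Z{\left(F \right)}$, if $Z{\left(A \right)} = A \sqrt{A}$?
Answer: $3568 i \sqrt{446} \approx 75352.0 i$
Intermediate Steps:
$Z{\left(A \right)} = A^{\frac{3}{2}}$
$- Z{\left(F \right)} = - \left(-1784\right)^{\frac{3}{2}} = - \left(-3568\right) i \sqrt{446} = 3568 i \sqrt{446}$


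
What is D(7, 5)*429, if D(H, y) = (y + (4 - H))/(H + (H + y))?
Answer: 858/19 ≈ 45.158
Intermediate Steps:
D(H, y) = (4 + y - H)/(y + 2*H)
D(7, 5)*429 = ((4 + 5 - 1*7)/(5 + 2*7))*429 = ((4 + 5 - 7)/(5 + 14))*429 = (2/19)*429 = 858/19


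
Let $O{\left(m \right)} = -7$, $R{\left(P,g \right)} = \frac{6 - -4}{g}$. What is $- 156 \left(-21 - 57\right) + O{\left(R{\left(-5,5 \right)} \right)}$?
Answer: $12161$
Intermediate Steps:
$R{\left(P,g \right)} = \frac{10}{g}$ ($R{\left(P,g \right)} = \frac{6 + 4}{g} = \frac{10}{g}$)
$- 156 \left(-21 - 57\right) + O{\left(R{\left(-5,5 \right)} \right)} = - 156 \left(-21 - 57\right) - 7 = \left(-156\right) \left(-78\right) - 7 = 12168 - 7 = 12161$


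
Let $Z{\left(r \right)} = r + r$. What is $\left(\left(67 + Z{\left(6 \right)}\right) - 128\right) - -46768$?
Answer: $46719$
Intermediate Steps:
$Z{\left(r \right)} = 2 r$
$\left(\left(67 + Z{\left(6 \right)}\right) - 128\right) - -46768 = \left(\left(67 + 2 \cdot 6\right) - 128\right) - -46768 = \left(\left(67 + 12\right) - 128\right) + 46768 = \left(79 - 128\right) + 46768 = -49 + 46768 = 46719$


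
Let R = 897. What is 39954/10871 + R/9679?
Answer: 396466053/105220409 ≈ 3.7680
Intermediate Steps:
39954/10871 + R/9679 = 39954/10871 + 897/9679 = 396466053/105220409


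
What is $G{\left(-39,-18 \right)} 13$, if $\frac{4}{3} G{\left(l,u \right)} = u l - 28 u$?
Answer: $\frac{23517}{2} \approx 11759.0$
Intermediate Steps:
$G{\left(l,u \right)} = - 21 u + \frac{3 l u}{4}$ ($G{\left(l,u \right)} = \frac{3 \left(u l - 28 u\right)}{4} = \frac{3 \left(l u - 28 u\right)}{4} = \frac{3 \left(- 28 u + l u\right)}{4} = - 21 u + \frac{3 l u}{4}$)
$G{\left(-39,-18 \right)} 13 = \frac{3}{4} \left(-18\right) \left(-28 - 39\right) 13 = \frac{3}{4} \left(-18\right) \left(-67\right) 13 = \frac{1809}{2} \cdot 13 = \frac{23517}{2}$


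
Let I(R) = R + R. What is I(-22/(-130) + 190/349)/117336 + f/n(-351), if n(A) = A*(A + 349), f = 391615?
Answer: 6681974160851/11977952220 ≈ 557.86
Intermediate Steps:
n(A) = A*(349 + A)
I(R) = 2*R
I(-22/(-130) + 190/349)/117336 + f/n(-351) = (2*(-22/(-130) + 190/349))/117336 + 391615/((-351*(349 - 351))) = (2*(-22*(-1/130) + 190*(1/349)))*(1/117336) + 391615/((-351*(-2))) = (2*(11/65 + 190/349))*(1/117336) + 391615/702 = (2*(16189/22685))*(1/117336) + 391615*(1/702) = (32378/22685)*(1/117336) + 391615/702 = 16189/1330883580 + 391615/702 = 6681974160851/11977952220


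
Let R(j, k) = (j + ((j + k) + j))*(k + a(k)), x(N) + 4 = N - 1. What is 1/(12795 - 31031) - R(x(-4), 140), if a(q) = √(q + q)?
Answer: -288493521/18236 - 226*√70 ≈ -17711.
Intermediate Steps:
x(N) = -5 + N (x(N) = -4 + (N - 1) = -4 + (-1 + N) = -5 + N)
a(q) = √2*√q (a(q) = √(2*q) = √2*√q)
R(j, k) = (k + 3*j)*(k + √2*√k) (R(j, k) = (j + ((j + k) + j))*(k + √2*√k) = (j + (k + 2*j))*(k + √2*√k) = (k + 3*j)*(k + √2*√k))
1/(12795 - 31031) - R(x(-4), 140) = 1/(12795 - 31031) - (140² + √2*140^(3/2) + 3*(-5 - 4)*140 + 3*(-5 - 4)*√2*√140) = 1/(-18236) - (19600 + √2*(280*√35) + 3*(-9)*140 + 3*(-9)*√2*(2*√35)) = -1/18236 - (19600 + 280*√70 - 3780 - 54*√70) = -1/18236 - (15820 + 226*√70) = -1/18236 + (-15820 - 226*√70) = -288493521/18236 - 226*√70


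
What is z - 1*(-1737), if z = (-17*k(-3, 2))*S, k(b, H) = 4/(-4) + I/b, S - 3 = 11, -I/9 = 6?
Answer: -2309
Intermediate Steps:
I = -54 (I = -9*6 = -54)
S = 14 (S = 3 + 11 = 14)
k(b, H) = -1 - 54/b (k(b, H) = 4/(-4) - 54/b = 4*(-¼) - 54/b = -1 - 54/b)
z = -4046 (z = -17*(-54 - 1*(-3))/(-3)*14 = -(-17)*(-54 + 3)/3*14 = -(-17)*(-51)/3*14 = -17*17*14 = -289*14 = -4046)
z - 1*(-1737) = -4046 - 1*(-1737) = -4046 + 1737 = -2309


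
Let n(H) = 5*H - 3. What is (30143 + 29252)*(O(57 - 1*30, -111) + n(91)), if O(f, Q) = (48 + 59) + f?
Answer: 34805470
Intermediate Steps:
n(H) = -3 + 5*H
O(f, Q) = 107 + f
(30143 + 29252)*(O(57 - 1*30, -111) + n(91)) = (30143 + 29252)*((107 + (57 - 1*30)) + (-3 + 5*91)) = 59395*((107 + (57 - 30)) + (-3 + 455)) = 59395*((107 + 27) + 452) = 59395*(134 + 452) = 59395*586 = 34805470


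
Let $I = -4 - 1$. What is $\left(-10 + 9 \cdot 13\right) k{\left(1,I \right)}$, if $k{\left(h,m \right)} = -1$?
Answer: $-107$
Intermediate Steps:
$I = -5$ ($I = -4 - 1 = -5$)
$\left(-10 + 9 \cdot 13\right) k{\left(1,I \right)} = \left(-10 + 9 \cdot 13\right) \left(-1\right) = \left(-10 + 117\right) \left(-1\right) = 107 \left(-1\right) = -107$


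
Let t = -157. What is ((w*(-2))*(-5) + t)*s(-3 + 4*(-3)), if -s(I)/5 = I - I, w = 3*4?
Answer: 0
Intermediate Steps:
w = 12
s(I) = 0 (s(I) = -5*(I - I) = -5*0 = 0)
((w*(-2))*(-5) + t)*s(-3 + 4*(-3)) = ((12*(-2))*(-5) - 157)*0 = (-24*(-5) - 157)*0 = (120 - 157)*0 = -37*0 = 0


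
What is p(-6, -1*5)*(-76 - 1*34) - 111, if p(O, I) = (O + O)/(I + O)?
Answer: -231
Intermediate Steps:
p(O, I) = 2*O/(I + O) (p(O, I) = (2*O)/(I + O) = 2*O/(I + O))
p(-6, -1*5)*(-76 - 1*34) - 111 = (2*(-6)/(-1*5 - 6))*(-76 - 1*34) - 111 = (2*(-6)/(-5 - 6))*(-76 - 34) - 111 = (2*(-6)/(-11))*(-110) - 111 = (2*(-6)*(-1/11))*(-110) - 111 = (12/11)*(-110) - 111 = -120 - 111 = -231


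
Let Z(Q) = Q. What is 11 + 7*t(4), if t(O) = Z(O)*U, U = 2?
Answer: 67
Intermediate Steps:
t(O) = 2*O (t(O) = O*2 = 2*O)
11 + 7*t(4) = 11 + 7*(2*4) = 11 + 7*8 = 11 + 56 = 67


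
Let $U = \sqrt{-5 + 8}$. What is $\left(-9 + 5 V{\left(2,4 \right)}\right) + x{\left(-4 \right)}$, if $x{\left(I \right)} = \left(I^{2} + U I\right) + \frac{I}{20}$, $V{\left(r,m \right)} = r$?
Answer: $\frac{84}{5} - 4 \sqrt{3} \approx 9.8718$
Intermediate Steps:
$U = \sqrt{3} \approx 1.732$
$x{\left(I \right)} = I^{2} + \frac{I}{20} + I \sqrt{3}$ ($x{\left(I \right)} = \left(I^{2} + \sqrt{3} I\right) + \frac{I}{20} = \left(I^{2} + I \sqrt{3}\right) + I \frac{1}{20} = \left(I^{2} + I \sqrt{3}\right) + \frac{I}{20} = I^{2} + \frac{I}{20} + I \sqrt{3}$)
$\left(-9 + 5 V{\left(2,4 \right)}\right) + x{\left(-4 \right)} = \left(-9 + 5 \cdot 2\right) - 4 \left(\frac{1}{20} - 4 + \sqrt{3}\right) = \left(-9 + 10\right) - 4 \left(- \frac{79}{20} + \sqrt{3}\right) = 1 + \left(\frac{79}{5} - 4 \sqrt{3}\right) = \frac{84}{5} - 4 \sqrt{3}$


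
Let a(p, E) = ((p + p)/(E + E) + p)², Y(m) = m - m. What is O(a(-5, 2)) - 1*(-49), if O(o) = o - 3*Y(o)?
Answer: 421/4 ≈ 105.25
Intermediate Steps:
Y(m) = 0
a(p, E) = (p + p/E)² (a(p, E) = ((2*p)/((2*E)) + p)² = ((2*p)*(1/(2*E)) + p)² = (p/E + p)² = (p + p/E)²)
O(o) = o (O(o) = o - 3*0 = o + 0 = o)
O(a(-5, 2)) - 1*(-49) = (-5)²*(1 + 2)²/2² - 1*(-49) = (¼)*25*3² + 49 = (¼)*25*9 + 49 = 225/4 + 49 = 421/4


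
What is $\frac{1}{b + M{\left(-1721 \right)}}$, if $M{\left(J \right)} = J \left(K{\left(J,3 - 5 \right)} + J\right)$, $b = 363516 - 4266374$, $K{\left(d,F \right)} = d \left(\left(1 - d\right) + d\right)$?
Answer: $\frac{1}{2020824} \approx 4.9485 \cdot 10^{-7}$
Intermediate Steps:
$K{\left(d,F \right)} = d$ ($K{\left(d,F \right)} = d 1 = d$)
$b = -3902858$
$M{\left(J \right)} = 2 J^{2}$ ($M{\left(J \right)} = J \left(J + J\right) = J 2 J = 2 J^{2}$)
$\frac{1}{b + M{\left(-1721 \right)}} = \frac{1}{-3902858 + 2 \left(-1721\right)^{2}} = \frac{1}{-3902858 + 2 \cdot 2961841} = \frac{1}{-3902858 + 5923682} = \frac{1}{2020824}$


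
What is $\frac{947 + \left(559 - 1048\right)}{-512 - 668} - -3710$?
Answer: $\frac{2188671}{590} \approx 3709.6$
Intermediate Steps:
$\frac{947 + \left(559 - 1048\right)}{-512 - 668} - -3710 = \frac{947 + \left(559 - 1048\right)}{-1180} + 3710 = \left(947 - 489\right) \left(- \frac{1}{1180}\right) + 3710 = 458 \left(- \frac{1}{1180}\right) + 3710 = - \frac{229}{590} + 3710 = \frac{2188671}{590}$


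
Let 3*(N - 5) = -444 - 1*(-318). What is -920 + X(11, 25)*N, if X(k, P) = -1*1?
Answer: -883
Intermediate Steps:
X(k, P) = -1
N = -37 (N = 5 + (-444 - 1*(-318))/3 = 5 + (-444 + 318)/3 = 5 + (1/3)*(-126) = 5 - 42 = -37)
-920 + X(11, 25)*N = -920 - 1*(-37) = -920 + 37 = -883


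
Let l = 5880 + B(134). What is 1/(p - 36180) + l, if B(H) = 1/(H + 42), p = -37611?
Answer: 76364903695/12987216 ≈ 5880.0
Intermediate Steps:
B(H) = 1/(42 + H)
l = 1034881/176 (l = 5880 + 1/(42 + 134) = 5880 + 1/176 = 1034881/176 ≈ 5880.0)
1/(p - 36180) + l = 1/(-37611 - 36180) + 1034881/176 = 1/(-73791) + 1034881/176 = -1/73791 + 1034881/176 = 76364903695/12987216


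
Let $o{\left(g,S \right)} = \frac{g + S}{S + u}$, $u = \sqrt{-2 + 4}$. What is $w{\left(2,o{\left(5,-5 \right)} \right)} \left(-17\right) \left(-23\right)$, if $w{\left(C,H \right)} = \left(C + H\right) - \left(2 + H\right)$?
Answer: $0$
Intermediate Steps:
$u = \sqrt{2} \approx 1.4142$
$o{\left(g,S \right)} = \frac{S + g}{S + \sqrt{2}}$ ($o{\left(g,S \right)} = \frac{g + S}{S + \sqrt{2}} = \frac{S + g}{S + \sqrt{2}}$)
$w{\left(C,H \right)} = -2 + C$
$w{\left(2,o{\left(5,-5 \right)} \right)} \left(-17\right) \left(-23\right) = \left(-2 + 2\right) \left(-17\right) \left(-23\right) = 0 \left(-17\right) \left(-23\right) = 0 \left(-23\right) = 0$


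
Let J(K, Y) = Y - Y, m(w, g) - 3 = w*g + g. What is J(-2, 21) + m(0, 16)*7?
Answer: 133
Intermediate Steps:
m(w, g) = 3 + g + g*w (m(w, g) = 3 + (w*g + g) = 3 + (g*w + g) = 3 + (g + g*w) = 3 + g + g*w)
J(K, Y) = 0
J(-2, 21) + m(0, 16)*7 = 0 + (3 + 16 + 16*0)*7 = 0 + (3 + 16 + 0)*7 = 0 + 19*7 = 0 + 133 = 133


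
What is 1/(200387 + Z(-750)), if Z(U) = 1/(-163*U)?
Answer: 122250/24497310751 ≈ 4.9903e-6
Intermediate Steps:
Z(U) = -1/(163*U)
1/(200387 + Z(-750)) = 1/(200387 - 1/163/(-750)) = 1/(200387 - 1/163*(-1/750)) = 1/(200387 + 1/122250) = 1/(24497310751/122250) = 122250/24497310751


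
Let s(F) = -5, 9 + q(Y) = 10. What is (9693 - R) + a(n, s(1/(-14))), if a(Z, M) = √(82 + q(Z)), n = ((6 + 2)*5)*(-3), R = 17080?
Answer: -7387 + √83 ≈ -7377.9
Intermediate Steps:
q(Y) = 1 (q(Y) = -9 + 10 = 1)
n = -120 (n = (8*5)*(-3) = 40*(-3) = -120)
a(Z, M) = √83 (a(Z, M) = √(82 + 1) = √83)
(9693 - R) + a(n, s(1/(-14))) = (9693 - 1*17080) + √83 = (9693 - 17080) + √83 = -7387 + √83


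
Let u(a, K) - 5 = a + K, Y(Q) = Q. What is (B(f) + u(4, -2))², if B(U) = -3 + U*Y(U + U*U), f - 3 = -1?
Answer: 256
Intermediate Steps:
f = 2 (f = 3 - 1 = 2)
u(a, K) = 5 + K + a (u(a, K) = 5 + (a + K) = 5 + (K + a) = 5 + K + a)
B(U) = -3 + U*(U + U²) (B(U) = -3 + U*(U + U*U) = -3 + U*(U + U²))
(B(f) + u(4, -2))² = ((-3 + 2²*(1 + 2)) + (5 - 2 + 4))² = ((-3 + 4*3) + 7)² = ((-3 + 12) + 7)² = (9 + 7)² = 16² = 256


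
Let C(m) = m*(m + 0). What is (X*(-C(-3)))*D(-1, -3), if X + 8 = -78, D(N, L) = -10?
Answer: -7740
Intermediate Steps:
C(m) = m² (C(m) = m*m = m²)
X = -86 (X = -8 - 78 = -86)
(X*(-C(-3)))*D(-1, -3) = -(-86)*(-3)²*(-10) = -(-86)*9*(-10) = -86*(-9)*(-10) = 774*(-10) = -7740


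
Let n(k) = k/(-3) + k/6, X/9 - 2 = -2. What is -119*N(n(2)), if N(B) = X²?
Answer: 0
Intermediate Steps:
X = 0 (X = 18 + 9*(-2) = 18 - 18 = 0)
n(k) = -k/6 (n(k) = k*(-⅓) + k*(⅙) = -k/3 + k/6 = -k/6)
N(B) = 0 (N(B) = 0² = 0)
-119*N(n(2)) = -119*0 = 0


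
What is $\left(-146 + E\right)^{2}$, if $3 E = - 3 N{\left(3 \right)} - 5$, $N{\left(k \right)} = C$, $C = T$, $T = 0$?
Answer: $\frac{196249}{9} \approx 21805.0$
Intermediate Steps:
$C = 0$
$N{\left(k \right)} = 0$
$E = - \frac{5}{3}$ ($E = \frac{\left(-3\right) 0 - 5}{3} = \frac{0 - 5}{3} = \frac{1}{3} \left(-5\right) = - \frac{5}{3} \approx -1.6667$)
$\left(-146 + E\right)^{2} = \left(-146 - \frac{5}{3}\right)^{2} = \left(- \frac{443}{3}\right)^{2} = \frac{196249}{9}$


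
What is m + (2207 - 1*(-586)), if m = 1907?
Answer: 4700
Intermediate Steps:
m + (2207 - 1*(-586)) = 1907 + (2207 - 1*(-586)) = 1907 + (2207 + 586) = 1907 + 2793 = 4700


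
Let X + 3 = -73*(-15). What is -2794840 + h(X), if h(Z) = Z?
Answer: -2793748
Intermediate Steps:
X = 1092 (X = -3 - 73*(-15) = -3 + 1095 = 1092)
-2794840 + h(X) = -2794840 + 1092 = -2793748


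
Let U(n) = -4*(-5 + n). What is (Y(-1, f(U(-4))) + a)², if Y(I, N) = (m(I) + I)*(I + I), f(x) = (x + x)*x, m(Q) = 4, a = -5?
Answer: 121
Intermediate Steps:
U(n) = 20 - 4*n
f(x) = 2*x² (f(x) = (2*x)*x = 2*x²)
Y(I, N) = 2*I*(4 + I) (Y(I, N) = (4 + I)*(I + I) = (4 + I)*(2*I) = 2*I*(4 + I))
(Y(-1, f(U(-4))) + a)² = (2*(-1)*(4 - 1) - 5)² = (2*(-1)*3 - 5)² = (-6 - 5)² = (-11)² = 121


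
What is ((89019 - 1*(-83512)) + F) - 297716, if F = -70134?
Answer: -195319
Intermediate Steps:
((89019 - 1*(-83512)) + F) - 297716 = ((89019 - 1*(-83512)) - 70134) - 297716 = ((89019 + 83512) - 70134) - 297716 = (172531 - 70134) - 297716 = 102397 - 297716 = -195319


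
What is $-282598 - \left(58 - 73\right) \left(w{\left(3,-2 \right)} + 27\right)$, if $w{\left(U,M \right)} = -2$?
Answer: $-282223$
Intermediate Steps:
$-282598 - \left(58 - 73\right) \left(w{\left(3,-2 \right)} + 27\right) = -282598 - \left(58 - 73\right) \left(-2 + 27\right) = -282598 - \left(-15\right) 25 = -282598 - -375 = -282598 + 375 = -282223$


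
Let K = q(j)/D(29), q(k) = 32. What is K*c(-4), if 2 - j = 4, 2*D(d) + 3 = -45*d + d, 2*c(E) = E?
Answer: 128/1279 ≈ 0.10008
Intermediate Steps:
c(E) = E/2
D(d) = -3/2 - 22*d (D(d) = -3/2 + (-45*d + d)/2 = -3/2 + (-44*d)/2 = -3/2 - 22*d)
j = -2 (j = 2 - 1*4 = 2 - 4 = -2)
K = -64/1279 (K = 32/(-3/2 - 22*29) = 32/(-3/2 - 638) = 32/(-1279/2) = 32*(-2/1279) = -64/1279 ≈ -0.050039)
K*c(-4) = -32*(-4)/1279 = -64/1279*(-2) = 128/1279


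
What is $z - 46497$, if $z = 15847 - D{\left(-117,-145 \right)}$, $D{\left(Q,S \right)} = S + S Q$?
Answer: $-47470$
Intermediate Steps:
$D{\left(Q,S \right)} = S + Q S$
$z = -973$ ($z = 15847 - - 145 \left(1 - 117\right) = 15847 - \left(-145\right) \left(-116\right) = 15847 - 16820 = -973$)
$z - 46497 = -973 - 46497 = -47470$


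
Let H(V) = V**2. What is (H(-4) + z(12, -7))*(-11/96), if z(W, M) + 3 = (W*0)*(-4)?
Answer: -143/96 ≈ -1.4896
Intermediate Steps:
z(W, M) = -3 (z(W, M) = -3 + (W*0)*(-4) = -3 + 0*(-4) = -3 + 0 = -3)
(H(-4) + z(12, -7))*(-11/96) = ((-4)**2 - 3)*(-11/96) = (16 - 3)*(-11*1/96) = 13*(-11/96) = -143/96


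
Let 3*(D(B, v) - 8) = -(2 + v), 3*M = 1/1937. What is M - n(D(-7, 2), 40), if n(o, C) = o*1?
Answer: -12913/1937 ≈ -6.6665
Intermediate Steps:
M = 1/5811 (M = (⅓)/1937 = (⅓)*(1/1937) = 1/5811 ≈ 0.00017209)
D(B, v) = 22/3 - v/3 (D(B, v) = 8 + (-(2 + v))/3 = 8 + (-2 - v)/3 = 8 + (-⅔ - v/3) = 22/3 - v/3)
n(o, C) = o
M - n(D(-7, 2), 40) = 1/5811 - (22/3 - ⅓*2) = 1/5811 - (22/3 - ⅔) = 1/5811 - 1*20/3 = 1/5811 - 20/3 = -12913/1937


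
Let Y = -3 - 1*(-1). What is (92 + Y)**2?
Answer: 8100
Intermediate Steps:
Y = -2 (Y = -3 + 1 = -2)
(92 + Y)**2 = (92 - 2)**2 = 90**2 = 8100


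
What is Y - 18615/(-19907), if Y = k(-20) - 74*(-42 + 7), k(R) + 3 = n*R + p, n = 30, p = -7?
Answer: 2319675/1171 ≈ 1980.9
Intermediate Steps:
k(R) = -10 + 30*R (k(R) = -3 + (30*R - 7) = -3 + (-7 + 30*R) = -10 + 30*R)
Y = 1980 (Y = (-10 + 30*(-20)) - 74*(-42 + 7) = (-10 - 600) - 74*(-35) = -610 - 1*(-2590) = -610 + 2590 = 1980)
Y - 18615/(-19907) = 1980 - 18615/(-19907) = 1980 - 18615*(-1/19907) = 1980 + 1095/1171 = 2319675/1171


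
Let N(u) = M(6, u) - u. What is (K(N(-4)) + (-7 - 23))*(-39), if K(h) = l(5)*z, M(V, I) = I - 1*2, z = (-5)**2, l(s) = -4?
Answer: 5070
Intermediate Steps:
z = 25
M(V, I) = -2 + I (M(V, I) = I - 2 = -2 + I)
N(u) = -2 (N(u) = (-2 + u) - u = -2)
K(h) = -100 (K(h) = -4*25 = -100)
(K(N(-4)) + (-7 - 23))*(-39) = (-100 + (-7 - 23))*(-39) = (-100 - 30)*(-39) = -130*(-39) = 5070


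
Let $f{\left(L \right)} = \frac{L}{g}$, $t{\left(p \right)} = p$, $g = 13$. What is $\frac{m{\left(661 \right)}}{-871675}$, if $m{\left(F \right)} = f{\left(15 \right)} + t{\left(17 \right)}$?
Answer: $- \frac{236}{11331775} \approx -2.0826 \cdot 10^{-5}$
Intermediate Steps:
$f{\left(L \right)} = \frac{L}{13}$
$m{\left(F \right)} = \frac{236}{13}$ ($m{\left(F \right)} = \frac{1}{13} \cdot 15 + 17 = \frac{15}{13} + 17 = \frac{236}{13}$)
$\frac{m{\left(661 \right)}}{-871675} = \frac{236}{13 \left(-871675\right)} = \frac{236}{13} \left(- \frac{1}{871675}\right) = - \frac{236}{11331775}$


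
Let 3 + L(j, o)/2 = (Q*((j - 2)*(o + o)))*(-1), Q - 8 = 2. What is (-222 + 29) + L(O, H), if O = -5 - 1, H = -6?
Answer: -2119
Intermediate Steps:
Q = 10 (Q = 8 + 2 = 10)
O = -6
L(j, o) = -6 - 40*o*(-2 + j) (L(j, o) = -6 + 2*((10*((j - 2)*(o + o)))*(-1)) = -6 + 2*((10*((-2 + j)*(2*o)))*(-1)) = -6 + 2*((10*(2*o*(-2 + j)))*(-1)) = -6 + 2*((20*o*(-2 + j))*(-1)) = -6 + 2*(-20*o*(-2 + j)) = -6 - 40*o*(-2 + j))
(-222 + 29) + L(O, H) = (-222 + 29) + (-6 + 80*(-6) - 40*(-6)*(-6)) = -193 + (-6 - 480 - 1440) = -193 - 1926 = -2119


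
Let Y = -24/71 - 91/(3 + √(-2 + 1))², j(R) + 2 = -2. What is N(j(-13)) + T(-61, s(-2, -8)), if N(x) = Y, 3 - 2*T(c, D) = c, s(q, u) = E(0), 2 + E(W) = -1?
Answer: 43278/1775 + 273*I/50 ≈ 24.382 + 5.46*I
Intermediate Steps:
E(W) = -3 (E(W) = -2 - 1 = -3)
s(q, u) = -3
j(R) = -4 (j(R) = -2 - 2 = -4)
T(c, D) = 3/2 - c/2
Y = -24/71 - 91/(3 + I)² (Y = -24*1/71 - 91/(3 + √(-1))² = -24/71 - 91/(3 + I)² ≈ -7.618 + 5.46*I)
N(x) = -13522/1775 + 273*I/50
N(j(-13)) + T(-61, s(-2, -8)) = (-13522/1775 + 273*I/50) + (3/2 - ½*(-61)) = (-13522/1775 + 273*I/50) + (3/2 + 61/2) = (-13522/1775 + 273*I/50) + 32 = 43278/1775 + 273*I/50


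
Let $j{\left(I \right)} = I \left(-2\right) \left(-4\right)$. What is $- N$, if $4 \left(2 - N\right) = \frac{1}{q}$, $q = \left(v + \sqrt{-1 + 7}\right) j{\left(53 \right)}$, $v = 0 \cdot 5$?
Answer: $-2 + \frac{\sqrt{6}}{10176} \approx -1.9998$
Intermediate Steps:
$j{\left(I \right)} = 8 I$ ($j{\left(I \right)} = - 2 I \left(-4\right) = 8 I$)
$v = 0$
$q = 424 \sqrt{6}$ ($q = \left(0 + \sqrt{-1 + 7}\right) 8 \cdot 53 = \left(0 + \sqrt{6}\right) 424 = \sqrt{6} \cdot 424 = 424 \sqrt{6} \approx 1038.6$)
$N = 2 - \frac{\sqrt{6}}{10176}$ ($N = 2 - \frac{1}{4 \cdot 424 \sqrt{6}} = 2 - \frac{\frac{1}{2544} \sqrt{6}}{4} = 2 - \frac{\sqrt{6}}{10176} \approx 1.9998$)
$- N = - (2 - \frac{\sqrt{6}}{10176}) = -2 + \frac{\sqrt{6}}{10176}$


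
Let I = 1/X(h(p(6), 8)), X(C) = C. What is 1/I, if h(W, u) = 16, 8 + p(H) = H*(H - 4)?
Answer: 16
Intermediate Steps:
p(H) = -8 + H*(-4 + H) (p(H) = -8 + H*(H - 4) = -8 + H*(-4 + H))
I = 1/16 ≈ 0.062500
1/I = 1/(1/16) = 16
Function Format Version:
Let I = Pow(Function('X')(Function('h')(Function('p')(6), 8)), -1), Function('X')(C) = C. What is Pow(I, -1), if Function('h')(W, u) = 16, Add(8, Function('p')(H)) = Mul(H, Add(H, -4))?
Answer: 16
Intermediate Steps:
Function('p')(H) = Add(-8, Mul(H, Add(-4, H))) (Function('p')(H) = Add(-8, Mul(H, Add(H, -4))) = Add(-8, Mul(H, Add(-4, H))))
I = Rational(1, 16) (I = Pow(16, -1) = Rational(1, 16) ≈ 0.062500)
Pow(I, -1) = Pow(Rational(1, 16), -1) = 16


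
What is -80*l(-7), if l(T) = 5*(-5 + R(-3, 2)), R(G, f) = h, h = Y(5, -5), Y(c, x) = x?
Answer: 4000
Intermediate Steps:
h = -5
R(G, f) = -5
l(T) = -50 (l(T) = 5*(-5 - 5) = 5*(-10) = -50)
-80*l(-7) = -80*(-50) = 4000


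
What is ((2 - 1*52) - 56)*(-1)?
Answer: 106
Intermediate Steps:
((2 - 1*52) - 56)*(-1) = ((2 - 52) - 56)*(-1) = (-50 - 56)*(-1) = -106*(-1) = 106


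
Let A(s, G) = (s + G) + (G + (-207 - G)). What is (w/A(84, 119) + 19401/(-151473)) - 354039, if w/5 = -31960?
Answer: -15858674166/50491 ≈ -3.1409e+5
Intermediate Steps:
w = -159800 (w = 5*(-31960) = -159800)
A(s, G) = -207 + G + s (A(s, G) = (G + s) - 207 = -207 + G + s)
(w/A(84, 119) + 19401/(-151473)) - 354039 = (-159800/(-207 + 119 + 84) + 19401/(-151473)) - 354039 = (-159800/(-4) + 19401*(-1/151473)) - 354039 = (-159800*(-1/4) - 6467/50491) - 354039 = (39950 - 6467/50491) - 354039 = 2017108983/50491 - 354039 = -15858674166/50491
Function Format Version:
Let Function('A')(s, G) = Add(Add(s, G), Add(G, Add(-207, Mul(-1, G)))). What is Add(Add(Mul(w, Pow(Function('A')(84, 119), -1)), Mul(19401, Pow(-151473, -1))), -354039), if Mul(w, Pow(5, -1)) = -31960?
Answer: Rational(-15858674166, 50491) ≈ -3.1409e+5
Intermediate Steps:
w = -159800 (w = Mul(5, -31960) = -159800)
Function('A')(s, G) = Add(-207, G, s) (Function('A')(s, G) = Add(Add(G, s), -207) = Add(-207, G, s))
Add(Add(Mul(w, Pow(Function('A')(84, 119), -1)), Mul(19401, Pow(-151473, -1))), -354039) = Add(Add(Mul(-159800, Pow(Add(-207, 119, 84), -1)), Mul(19401, Pow(-151473, -1))), -354039) = Add(Add(Mul(-159800, Pow(-4, -1)), Mul(19401, Rational(-1, 151473))), -354039) = Add(Add(Mul(-159800, Rational(-1, 4)), Rational(-6467, 50491)), -354039) = Add(Add(39950, Rational(-6467, 50491)), -354039) = Add(Rational(2017108983, 50491), -354039) = Rational(-15858674166, 50491)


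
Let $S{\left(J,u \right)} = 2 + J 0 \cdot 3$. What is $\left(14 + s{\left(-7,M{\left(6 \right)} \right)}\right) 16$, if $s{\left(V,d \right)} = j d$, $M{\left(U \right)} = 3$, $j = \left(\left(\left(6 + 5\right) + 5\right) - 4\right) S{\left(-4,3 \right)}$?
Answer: $1376$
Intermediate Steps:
$S{\left(J,u \right)} = 2$ ($S{\left(J,u \right)} = 2 + J 0 = 2 + 0 = 2$)
$j = 24$ ($j = \left(\left(\left(6 + 5\right) + 5\right) - 4\right) 2 = \left(\left(11 + 5\right) - 4\right) 2 = \left(16 - 4\right) 2 = 12 \cdot 2 = 24$)
$s{\left(V,d \right)} = 24 d$
$\left(14 + s{\left(-7,M{\left(6 \right)} \right)}\right) 16 = \left(14 + 24 \cdot 3\right) 16 = \left(14 + 72\right) 16 = 86 \cdot 16 = 1376$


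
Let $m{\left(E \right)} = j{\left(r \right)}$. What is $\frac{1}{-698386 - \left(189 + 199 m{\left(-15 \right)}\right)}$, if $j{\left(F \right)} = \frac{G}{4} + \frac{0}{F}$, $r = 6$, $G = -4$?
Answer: $- \frac{1}{698376} \approx -1.4319 \cdot 10^{-6}$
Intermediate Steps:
$j{\left(F \right)} = -1$ ($j{\left(F \right)} = - \frac{4}{4} + \frac{0}{F} = \left(-4\right) \frac{1}{4} + 0 = -1 + 0 = -1$)
$m{\left(E \right)} = -1$
$\frac{1}{-698386 - \left(189 + 199 m{\left(-15 \right)}\right)} = \frac{1}{-698386 - -10} = \frac{1}{-698386 + \left(-189 + 199\right)} = \frac{1}{-698386 + 10} = \frac{1}{-698376} = - \frac{1}{698376}$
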